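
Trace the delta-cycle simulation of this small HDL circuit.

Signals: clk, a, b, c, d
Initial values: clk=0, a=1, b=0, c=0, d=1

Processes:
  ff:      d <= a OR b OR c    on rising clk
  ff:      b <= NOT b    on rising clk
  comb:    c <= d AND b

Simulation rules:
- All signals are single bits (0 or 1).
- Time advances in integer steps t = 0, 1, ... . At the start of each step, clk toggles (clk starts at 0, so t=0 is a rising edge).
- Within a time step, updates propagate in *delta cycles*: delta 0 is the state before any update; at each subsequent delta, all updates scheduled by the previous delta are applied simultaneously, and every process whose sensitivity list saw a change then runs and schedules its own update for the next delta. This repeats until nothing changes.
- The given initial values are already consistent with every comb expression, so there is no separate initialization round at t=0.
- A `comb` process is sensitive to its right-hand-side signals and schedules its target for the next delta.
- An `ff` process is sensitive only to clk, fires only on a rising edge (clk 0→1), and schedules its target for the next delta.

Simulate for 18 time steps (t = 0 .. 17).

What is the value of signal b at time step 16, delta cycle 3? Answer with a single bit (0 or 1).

t=0 Δ0: a=1 b=0 d=1 clk=0 c=0
  Δ1: clk:0→1
  Δ2: b:0→1
  Δ3: c:0→1
  (3Δ to stable)
t=1 Δ0: a=1 b=1 d=1 clk=1 c=1
  Δ1: clk:1→0
  (1Δ to stable)
t=2 Δ0: a=1 b=1 d=1 clk=0 c=1
  Δ1: clk:0→1
  Δ2: b:1→0
  Δ3: c:1→0
  (3Δ to stable)
t=3 Δ0: a=1 b=0 d=1 clk=1 c=0
  Δ1: clk:1→0
  (1Δ to stable)
t=4 Δ0: a=1 b=0 d=1 clk=0 c=0
  Δ1: clk:0→1
  Δ2: b:0→1
  Δ3: c:0→1
  (3Δ to stable)
t=5 Δ0: a=1 b=1 d=1 clk=1 c=1
  Δ1: clk:1→0
  (1Δ to stable)
t=6 Δ0: a=1 b=1 d=1 clk=0 c=1
  Δ1: clk:0→1
  Δ2: b:1→0
  Δ3: c:1→0
  (3Δ to stable)
t=7 Δ0: a=1 b=0 d=1 clk=1 c=0
  Δ1: clk:1→0
  (1Δ to stable)
t=8 Δ0: a=1 b=0 d=1 clk=0 c=0
  Δ1: clk:0→1
  Δ2: b:0→1
  Δ3: c:0→1
  (3Δ to stable)
t=9 Δ0: a=1 b=1 d=1 clk=1 c=1
  Δ1: clk:1→0
  (1Δ to stable)
t=10 Δ0: a=1 b=1 d=1 clk=0 c=1
  Δ1: clk:0→1
  Δ2: b:1→0
  Δ3: c:1→0
  (3Δ to stable)
t=11 Δ0: a=1 b=0 d=1 clk=1 c=0
  Δ1: clk:1→0
  (1Δ to stable)
t=12 Δ0: a=1 b=0 d=1 clk=0 c=0
  Δ1: clk:0→1
  Δ2: b:0→1
  Δ3: c:0→1
  (3Δ to stable)
t=13 Δ0: a=1 b=1 d=1 clk=1 c=1
  Δ1: clk:1→0
  (1Δ to stable)
t=14 Δ0: a=1 b=1 d=1 clk=0 c=1
  Δ1: clk:0→1
  Δ2: b:1→0
  Δ3: c:1→0
  (3Δ to stable)
t=15 Δ0: a=1 b=0 d=1 clk=1 c=0
  Δ1: clk:1→0
  (1Δ to stable)
t=16 Δ0: a=1 b=0 d=1 clk=0 c=0
  Δ1: clk:0→1
  Δ2: b:0→1
  Δ3: c:0→1
  (3Δ to stable)
t=17 Δ0: a=1 b=1 d=1 clk=1 c=1
  Δ1: clk:1→0
  (1Δ to stable)

1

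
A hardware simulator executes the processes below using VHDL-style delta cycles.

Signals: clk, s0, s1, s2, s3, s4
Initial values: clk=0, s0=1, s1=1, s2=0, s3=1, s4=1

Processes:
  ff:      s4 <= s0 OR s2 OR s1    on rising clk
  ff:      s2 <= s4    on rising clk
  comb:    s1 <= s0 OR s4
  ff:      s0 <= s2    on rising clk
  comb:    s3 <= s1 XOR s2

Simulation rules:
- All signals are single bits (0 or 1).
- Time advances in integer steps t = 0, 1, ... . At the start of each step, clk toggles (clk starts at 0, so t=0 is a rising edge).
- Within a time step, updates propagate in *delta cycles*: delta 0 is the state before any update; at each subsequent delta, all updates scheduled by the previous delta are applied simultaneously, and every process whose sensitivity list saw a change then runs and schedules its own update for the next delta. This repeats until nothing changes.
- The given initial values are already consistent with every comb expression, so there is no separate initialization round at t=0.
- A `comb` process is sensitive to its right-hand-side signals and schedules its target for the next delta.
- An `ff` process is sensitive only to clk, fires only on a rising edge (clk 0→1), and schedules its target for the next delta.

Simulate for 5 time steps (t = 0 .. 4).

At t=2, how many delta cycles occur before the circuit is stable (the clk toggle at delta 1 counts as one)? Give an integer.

2

t0.Δ0 s3=1 s1=1 s2=0 s4=1 s0=1 clk=0
t0.Δ1 s3=1 s1=1 s2=0 s4=1 s0=1 clk=1
t0.Δ2 s3=1 s1=1 s2=1 s4=1 s0=0 clk=1
t0.Δ3 s3=0 s1=1 s2=1 s4=1 s0=0 clk=1
t1.Δ0 s3=0 s1=1 s2=1 s4=1 s0=0 clk=1
t1.Δ1 s3=0 s1=1 s2=1 s4=1 s0=0 clk=0
t2.Δ0 s3=0 s1=1 s2=1 s4=1 s0=0 clk=0
t2.Δ1 s3=0 s1=1 s2=1 s4=1 s0=0 clk=1
t2.Δ2 s3=0 s1=1 s2=1 s4=1 s0=1 clk=1
t3.Δ0 s3=0 s1=1 s2=1 s4=1 s0=1 clk=1
t3.Δ1 s3=0 s1=1 s2=1 s4=1 s0=1 clk=0
t4.Δ0 s3=0 s1=1 s2=1 s4=1 s0=1 clk=0
t4.Δ1 s3=0 s1=1 s2=1 s4=1 s0=1 clk=1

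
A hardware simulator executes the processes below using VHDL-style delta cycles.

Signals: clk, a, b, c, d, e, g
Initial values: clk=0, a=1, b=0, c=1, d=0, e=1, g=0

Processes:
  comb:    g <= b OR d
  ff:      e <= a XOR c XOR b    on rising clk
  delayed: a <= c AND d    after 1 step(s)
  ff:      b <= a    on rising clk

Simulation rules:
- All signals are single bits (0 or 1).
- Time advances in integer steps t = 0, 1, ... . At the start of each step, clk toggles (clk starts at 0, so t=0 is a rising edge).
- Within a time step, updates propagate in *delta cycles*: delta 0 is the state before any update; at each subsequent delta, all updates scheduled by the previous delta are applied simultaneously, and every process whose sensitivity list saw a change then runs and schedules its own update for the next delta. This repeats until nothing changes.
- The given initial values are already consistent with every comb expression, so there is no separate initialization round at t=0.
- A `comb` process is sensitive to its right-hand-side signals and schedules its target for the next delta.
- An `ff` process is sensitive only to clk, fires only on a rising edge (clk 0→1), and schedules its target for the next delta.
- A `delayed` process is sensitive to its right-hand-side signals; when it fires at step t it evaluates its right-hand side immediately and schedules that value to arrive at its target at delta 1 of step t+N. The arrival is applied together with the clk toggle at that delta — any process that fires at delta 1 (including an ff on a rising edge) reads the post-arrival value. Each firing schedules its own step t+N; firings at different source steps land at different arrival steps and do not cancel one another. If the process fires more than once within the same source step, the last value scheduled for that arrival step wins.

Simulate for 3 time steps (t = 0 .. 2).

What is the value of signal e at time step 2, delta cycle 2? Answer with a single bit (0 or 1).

1

[bits: e,clk,g,a,d,c,b]
t=0: Δ0=1001010 Δ1=1101010 Δ2=0101011 Δ3=0111011 | 3Δ
t=1: Δ0=0111011 Δ1=0011011 | 1Δ
t=2: Δ0=0011011 Δ1=0111011 Δ2=1111011 | 2Δ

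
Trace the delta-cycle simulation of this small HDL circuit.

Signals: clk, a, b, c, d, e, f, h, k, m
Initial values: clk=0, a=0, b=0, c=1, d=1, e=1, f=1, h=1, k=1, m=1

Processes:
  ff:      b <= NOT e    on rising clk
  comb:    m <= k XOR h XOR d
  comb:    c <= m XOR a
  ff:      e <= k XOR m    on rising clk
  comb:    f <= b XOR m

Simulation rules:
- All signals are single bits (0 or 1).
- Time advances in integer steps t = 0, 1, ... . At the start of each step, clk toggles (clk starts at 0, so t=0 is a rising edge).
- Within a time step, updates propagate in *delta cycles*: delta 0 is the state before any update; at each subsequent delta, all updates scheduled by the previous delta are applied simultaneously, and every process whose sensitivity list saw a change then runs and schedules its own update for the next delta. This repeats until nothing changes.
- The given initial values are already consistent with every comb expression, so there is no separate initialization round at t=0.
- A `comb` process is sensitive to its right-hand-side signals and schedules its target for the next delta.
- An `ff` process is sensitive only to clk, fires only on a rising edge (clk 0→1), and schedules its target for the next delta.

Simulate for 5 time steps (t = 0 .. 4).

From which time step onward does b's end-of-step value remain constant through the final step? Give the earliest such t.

2

t0.Δ0 m=1 a=0 e=1 b=0 d=1 f=1 k=1 c=1 h=1 clk=0
t0.Δ1 m=1 a=0 e=1 b=0 d=1 f=1 k=1 c=1 h=1 clk=1
t0.Δ2 m=1 a=0 e=0 b=0 d=1 f=1 k=1 c=1 h=1 clk=1
t1.Δ0 m=1 a=0 e=0 b=0 d=1 f=1 k=1 c=1 h=1 clk=1
t1.Δ1 m=1 a=0 e=0 b=0 d=1 f=1 k=1 c=1 h=1 clk=0
t2.Δ0 m=1 a=0 e=0 b=0 d=1 f=1 k=1 c=1 h=1 clk=0
t2.Δ1 m=1 a=0 e=0 b=0 d=1 f=1 k=1 c=1 h=1 clk=1
t2.Δ2 m=1 a=0 e=0 b=1 d=1 f=1 k=1 c=1 h=1 clk=1
t2.Δ3 m=1 a=0 e=0 b=1 d=1 f=0 k=1 c=1 h=1 clk=1
t3.Δ0 m=1 a=0 e=0 b=1 d=1 f=0 k=1 c=1 h=1 clk=1
t3.Δ1 m=1 a=0 e=0 b=1 d=1 f=0 k=1 c=1 h=1 clk=0
t4.Δ0 m=1 a=0 e=0 b=1 d=1 f=0 k=1 c=1 h=1 clk=0
t4.Δ1 m=1 a=0 e=0 b=1 d=1 f=0 k=1 c=1 h=1 clk=1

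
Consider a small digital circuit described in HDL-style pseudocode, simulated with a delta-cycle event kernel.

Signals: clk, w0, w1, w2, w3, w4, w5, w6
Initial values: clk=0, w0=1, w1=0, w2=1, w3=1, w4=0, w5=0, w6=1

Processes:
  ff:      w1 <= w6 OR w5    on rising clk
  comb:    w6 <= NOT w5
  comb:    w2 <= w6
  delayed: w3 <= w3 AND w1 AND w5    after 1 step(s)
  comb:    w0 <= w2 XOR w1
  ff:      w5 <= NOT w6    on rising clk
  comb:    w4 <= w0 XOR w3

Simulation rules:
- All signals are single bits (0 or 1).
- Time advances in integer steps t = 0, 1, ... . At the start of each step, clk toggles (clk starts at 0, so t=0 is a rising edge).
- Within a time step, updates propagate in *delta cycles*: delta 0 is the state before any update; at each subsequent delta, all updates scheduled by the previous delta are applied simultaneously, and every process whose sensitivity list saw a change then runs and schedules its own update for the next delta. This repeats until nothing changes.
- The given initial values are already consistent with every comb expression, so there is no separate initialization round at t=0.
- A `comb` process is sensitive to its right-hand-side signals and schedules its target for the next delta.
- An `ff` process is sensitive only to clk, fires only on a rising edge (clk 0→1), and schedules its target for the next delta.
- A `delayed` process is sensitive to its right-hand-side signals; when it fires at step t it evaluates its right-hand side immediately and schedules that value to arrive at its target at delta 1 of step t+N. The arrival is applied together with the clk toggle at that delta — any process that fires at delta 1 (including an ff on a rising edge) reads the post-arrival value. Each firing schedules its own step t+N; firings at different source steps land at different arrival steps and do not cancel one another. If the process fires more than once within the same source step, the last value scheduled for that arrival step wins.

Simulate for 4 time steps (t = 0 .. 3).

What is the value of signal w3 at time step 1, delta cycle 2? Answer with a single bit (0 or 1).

[bits: w1,w2,w5,w4,w6,w3,clk,w0]
t=0: Δ0=01001101 Δ1=01001111 Δ2=11001111 Δ3=11001110 Δ4=11011110 | 4Δ
t=1: Δ0=11011110 Δ1=11011000 Δ2=11001000 | 2Δ
t=2: Δ0=11001000 Δ1=11001010 | 1Δ
t=3: Δ0=11001010 Δ1=11001000 | 1Δ

0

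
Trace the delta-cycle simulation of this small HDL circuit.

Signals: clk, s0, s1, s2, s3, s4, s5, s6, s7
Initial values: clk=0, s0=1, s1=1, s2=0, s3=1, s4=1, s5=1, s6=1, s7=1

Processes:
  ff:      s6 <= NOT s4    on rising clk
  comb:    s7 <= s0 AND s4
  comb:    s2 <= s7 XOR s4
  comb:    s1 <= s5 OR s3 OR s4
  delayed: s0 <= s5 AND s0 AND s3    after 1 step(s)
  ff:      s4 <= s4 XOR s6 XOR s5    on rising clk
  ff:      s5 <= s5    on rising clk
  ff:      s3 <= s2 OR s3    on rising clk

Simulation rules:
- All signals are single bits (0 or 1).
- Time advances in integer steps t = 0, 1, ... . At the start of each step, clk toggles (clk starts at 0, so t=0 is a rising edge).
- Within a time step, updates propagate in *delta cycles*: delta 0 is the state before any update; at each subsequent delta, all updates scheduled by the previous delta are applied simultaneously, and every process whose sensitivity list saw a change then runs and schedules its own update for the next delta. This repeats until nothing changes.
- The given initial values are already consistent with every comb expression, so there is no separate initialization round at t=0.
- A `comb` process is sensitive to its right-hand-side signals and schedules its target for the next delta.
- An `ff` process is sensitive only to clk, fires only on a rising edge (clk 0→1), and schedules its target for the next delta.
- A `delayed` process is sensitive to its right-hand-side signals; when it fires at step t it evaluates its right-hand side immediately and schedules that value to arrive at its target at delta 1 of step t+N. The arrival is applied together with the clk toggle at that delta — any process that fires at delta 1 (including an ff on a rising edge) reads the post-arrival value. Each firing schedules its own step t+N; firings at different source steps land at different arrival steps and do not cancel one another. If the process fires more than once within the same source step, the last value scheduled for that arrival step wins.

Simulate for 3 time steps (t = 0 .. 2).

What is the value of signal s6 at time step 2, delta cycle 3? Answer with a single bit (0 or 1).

0

t=0 Δ0: s4=1 s5=1 clk=0 s6=1 s2=0 s1=1 s3=1 s0=1 s7=1
  Δ1: clk:0→1
  Δ2: s6:1→0
  (2Δ to stable)
t=1 Δ0: s4=1 s5=1 clk=1 s6=0 s2=0 s1=1 s3=1 s0=1 s7=1
  Δ1: clk:1→0
  (1Δ to stable)
t=2 Δ0: s4=1 s5=1 clk=0 s6=0 s2=0 s1=1 s3=1 s0=1 s7=1
  Δ1: clk:0→1
  Δ2: s4:1→0
  Δ3: s2:0→1, s7:1→0
  Δ4: s2:1→0
  (4Δ to stable)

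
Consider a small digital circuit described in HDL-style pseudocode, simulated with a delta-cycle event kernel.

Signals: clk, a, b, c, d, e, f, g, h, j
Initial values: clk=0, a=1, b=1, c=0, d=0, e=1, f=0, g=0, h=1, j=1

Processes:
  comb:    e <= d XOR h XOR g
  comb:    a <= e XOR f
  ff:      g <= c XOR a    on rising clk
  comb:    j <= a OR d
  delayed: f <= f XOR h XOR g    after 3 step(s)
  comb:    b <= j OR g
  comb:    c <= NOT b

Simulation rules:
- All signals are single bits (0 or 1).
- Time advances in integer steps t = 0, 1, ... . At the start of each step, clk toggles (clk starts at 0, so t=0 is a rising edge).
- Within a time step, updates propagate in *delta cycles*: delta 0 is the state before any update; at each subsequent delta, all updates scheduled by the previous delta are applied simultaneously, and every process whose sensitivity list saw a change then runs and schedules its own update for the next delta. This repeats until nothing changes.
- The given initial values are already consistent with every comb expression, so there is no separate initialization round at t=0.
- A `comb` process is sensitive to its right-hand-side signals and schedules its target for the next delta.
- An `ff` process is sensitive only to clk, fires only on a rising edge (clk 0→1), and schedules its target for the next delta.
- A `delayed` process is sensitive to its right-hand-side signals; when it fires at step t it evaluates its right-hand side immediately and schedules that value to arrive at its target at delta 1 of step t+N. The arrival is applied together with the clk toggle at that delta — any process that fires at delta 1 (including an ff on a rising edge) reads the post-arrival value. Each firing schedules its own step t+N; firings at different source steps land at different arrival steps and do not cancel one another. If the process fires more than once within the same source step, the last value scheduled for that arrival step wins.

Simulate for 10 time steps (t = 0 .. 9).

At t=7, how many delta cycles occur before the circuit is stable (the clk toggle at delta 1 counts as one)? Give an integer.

3

t0.Δ0 a=1 clk=0 b=1 h=1 j=1 c=0 d=0 e=1 f=0 g=0
t0.Δ1 a=1 clk=1 b=1 h=1 j=1 c=0 d=0 e=1 f=0 g=0
t0.Δ2 a=1 clk=1 b=1 h=1 j=1 c=0 d=0 e=1 f=0 g=1
t0.Δ3 a=1 clk=1 b=1 h=1 j=1 c=0 d=0 e=0 f=0 g=1
t0.Δ4 a=0 clk=1 b=1 h=1 j=1 c=0 d=0 e=0 f=0 g=1
t0.Δ5 a=0 clk=1 b=1 h=1 j=0 c=0 d=0 e=0 f=0 g=1
t1.Δ0 a=0 clk=1 b=1 h=1 j=0 c=0 d=0 e=0 f=0 g=1
t1.Δ1 a=0 clk=0 b=1 h=1 j=0 c=0 d=0 e=0 f=0 g=1
t2.Δ0 a=0 clk=0 b=1 h=1 j=0 c=0 d=0 e=0 f=0 g=1
t2.Δ1 a=0 clk=1 b=1 h=1 j=0 c=0 d=0 e=0 f=0 g=1
t2.Δ2 a=0 clk=1 b=1 h=1 j=0 c=0 d=0 e=0 f=0 g=0
t2.Δ3 a=0 clk=1 b=0 h=1 j=0 c=0 d=0 e=1 f=0 g=0
t2.Δ4 a=1 clk=1 b=0 h=1 j=0 c=1 d=0 e=1 f=0 g=0
t2.Δ5 a=1 clk=1 b=0 h=1 j=1 c=1 d=0 e=1 f=0 g=0
t2.Δ6 a=1 clk=1 b=1 h=1 j=1 c=1 d=0 e=1 f=0 g=0
t2.Δ7 a=1 clk=1 b=1 h=1 j=1 c=0 d=0 e=1 f=0 g=0
t3.Δ0 a=1 clk=1 b=1 h=1 j=1 c=0 d=0 e=1 f=0 g=0
t3.Δ1 a=1 clk=0 b=1 h=1 j=1 c=0 d=0 e=1 f=0 g=0
t4.Δ0 a=1 clk=0 b=1 h=1 j=1 c=0 d=0 e=1 f=0 g=0
t4.Δ1 a=1 clk=1 b=1 h=1 j=1 c=0 d=0 e=1 f=0 g=0
t4.Δ2 a=1 clk=1 b=1 h=1 j=1 c=0 d=0 e=1 f=0 g=1
t4.Δ3 a=1 clk=1 b=1 h=1 j=1 c=0 d=0 e=0 f=0 g=1
t4.Δ4 a=0 clk=1 b=1 h=1 j=1 c=0 d=0 e=0 f=0 g=1
t4.Δ5 a=0 clk=1 b=1 h=1 j=0 c=0 d=0 e=0 f=0 g=1
t5.Δ0 a=0 clk=1 b=1 h=1 j=0 c=0 d=0 e=0 f=0 g=1
t5.Δ1 a=0 clk=0 b=1 h=1 j=0 c=0 d=0 e=0 f=1 g=1
t5.Δ2 a=1 clk=0 b=1 h=1 j=0 c=0 d=0 e=0 f=1 g=1
t5.Δ3 a=1 clk=0 b=1 h=1 j=1 c=0 d=0 e=0 f=1 g=1
t6.Δ0 a=1 clk=0 b=1 h=1 j=1 c=0 d=0 e=0 f=1 g=1
t6.Δ1 a=1 clk=1 b=1 h=1 j=1 c=0 d=0 e=0 f=1 g=1
t7.Δ0 a=1 clk=1 b=1 h=1 j=1 c=0 d=0 e=0 f=1 g=1
t7.Δ1 a=1 clk=0 b=1 h=1 j=1 c=0 d=0 e=0 f=0 g=1
t7.Δ2 a=0 clk=0 b=1 h=1 j=1 c=0 d=0 e=0 f=0 g=1
t7.Δ3 a=0 clk=0 b=1 h=1 j=0 c=0 d=0 e=0 f=0 g=1
t8.Δ0 a=0 clk=0 b=1 h=1 j=0 c=0 d=0 e=0 f=0 g=1
t8.Δ1 a=0 clk=1 b=1 h=1 j=0 c=0 d=0 e=0 f=1 g=1
t8.Δ2 a=1 clk=1 b=1 h=1 j=0 c=0 d=0 e=0 f=1 g=0
t8.Δ3 a=1 clk=1 b=0 h=1 j=1 c=0 d=0 e=1 f=1 g=0
t8.Δ4 a=0 clk=1 b=1 h=1 j=1 c=1 d=0 e=1 f=1 g=0
t8.Δ5 a=0 clk=1 b=1 h=1 j=0 c=0 d=0 e=1 f=1 g=0
t8.Δ6 a=0 clk=1 b=0 h=1 j=0 c=0 d=0 e=1 f=1 g=0
t8.Δ7 a=0 clk=1 b=0 h=1 j=0 c=1 d=0 e=1 f=1 g=0
t9.Δ0 a=0 clk=1 b=0 h=1 j=0 c=1 d=0 e=1 f=1 g=0
t9.Δ1 a=0 clk=0 b=0 h=1 j=0 c=1 d=0 e=1 f=1 g=0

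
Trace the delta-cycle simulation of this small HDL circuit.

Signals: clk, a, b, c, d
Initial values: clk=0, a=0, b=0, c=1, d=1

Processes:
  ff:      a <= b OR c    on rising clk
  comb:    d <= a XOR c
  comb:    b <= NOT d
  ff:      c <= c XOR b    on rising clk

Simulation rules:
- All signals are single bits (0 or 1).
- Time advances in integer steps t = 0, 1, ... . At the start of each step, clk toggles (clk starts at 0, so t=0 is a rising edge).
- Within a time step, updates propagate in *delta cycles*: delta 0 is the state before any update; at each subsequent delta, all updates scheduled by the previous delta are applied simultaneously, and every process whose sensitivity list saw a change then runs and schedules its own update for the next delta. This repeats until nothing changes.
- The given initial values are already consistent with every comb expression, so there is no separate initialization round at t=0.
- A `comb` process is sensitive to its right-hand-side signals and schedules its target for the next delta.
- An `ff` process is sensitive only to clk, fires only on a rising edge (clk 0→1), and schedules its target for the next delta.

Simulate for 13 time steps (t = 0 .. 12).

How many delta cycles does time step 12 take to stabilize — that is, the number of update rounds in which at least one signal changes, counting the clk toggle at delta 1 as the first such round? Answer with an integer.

2

t0.Δ0 a=0 b=0 clk=0 c=1 d=1
t0.Δ1 a=0 b=0 clk=1 c=1 d=1
t0.Δ2 a=1 b=0 clk=1 c=1 d=1
t0.Δ3 a=1 b=0 clk=1 c=1 d=0
t0.Δ4 a=1 b=1 clk=1 c=1 d=0
t1.Δ0 a=1 b=1 clk=1 c=1 d=0
t1.Δ1 a=1 b=1 clk=0 c=1 d=0
t2.Δ0 a=1 b=1 clk=0 c=1 d=0
t2.Δ1 a=1 b=1 clk=1 c=1 d=0
t2.Δ2 a=1 b=1 clk=1 c=0 d=0
t2.Δ3 a=1 b=1 clk=1 c=0 d=1
t2.Δ4 a=1 b=0 clk=1 c=0 d=1
t3.Δ0 a=1 b=0 clk=1 c=0 d=1
t3.Δ1 a=1 b=0 clk=0 c=0 d=1
t4.Δ0 a=1 b=0 clk=0 c=0 d=1
t4.Δ1 a=1 b=0 clk=1 c=0 d=1
t4.Δ2 a=0 b=0 clk=1 c=0 d=1
t4.Δ3 a=0 b=0 clk=1 c=0 d=0
t4.Δ4 a=0 b=1 clk=1 c=0 d=0
t5.Δ0 a=0 b=1 clk=1 c=0 d=0
t5.Δ1 a=0 b=1 clk=0 c=0 d=0
t6.Δ0 a=0 b=1 clk=0 c=0 d=0
t6.Δ1 a=0 b=1 clk=1 c=0 d=0
t6.Δ2 a=1 b=1 clk=1 c=1 d=0
t7.Δ0 a=1 b=1 clk=1 c=1 d=0
t7.Δ1 a=1 b=1 clk=0 c=1 d=0
t8.Δ0 a=1 b=1 clk=0 c=1 d=0
t8.Δ1 a=1 b=1 clk=1 c=1 d=0
t8.Δ2 a=1 b=1 clk=1 c=0 d=0
t8.Δ3 a=1 b=1 clk=1 c=0 d=1
t8.Δ4 a=1 b=0 clk=1 c=0 d=1
t9.Δ0 a=1 b=0 clk=1 c=0 d=1
t9.Δ1 a=1 b=0 clk=0 c=0 d=1
t10.Δ0 a=1 b=0 clk=0 c=0 d=1
t10.Δ1 a=1 b=0 clk=1 c=0 d=1
t10.Δ2 a=0 b=0 clk=1 c=0 d=1
t10.Δ3 a=0 b=0 clk=1 c=0 d=0
t10.Δ4 a=0 b=1 clk=1 c=0 d=0
t11.Δ0 a=0 b=1 clk=1 c=0 d=0
t11.Δ1 a=0 b=1 clk=0 c=0 d=0
t12.Δ0 a=0 b=1 clk=0 c=0 d=0
t12.Δ1 a=0 b=1 clk=1 c=0 d=0
t12.Δ2 a=1 b=1 clk=1 c=1 d=0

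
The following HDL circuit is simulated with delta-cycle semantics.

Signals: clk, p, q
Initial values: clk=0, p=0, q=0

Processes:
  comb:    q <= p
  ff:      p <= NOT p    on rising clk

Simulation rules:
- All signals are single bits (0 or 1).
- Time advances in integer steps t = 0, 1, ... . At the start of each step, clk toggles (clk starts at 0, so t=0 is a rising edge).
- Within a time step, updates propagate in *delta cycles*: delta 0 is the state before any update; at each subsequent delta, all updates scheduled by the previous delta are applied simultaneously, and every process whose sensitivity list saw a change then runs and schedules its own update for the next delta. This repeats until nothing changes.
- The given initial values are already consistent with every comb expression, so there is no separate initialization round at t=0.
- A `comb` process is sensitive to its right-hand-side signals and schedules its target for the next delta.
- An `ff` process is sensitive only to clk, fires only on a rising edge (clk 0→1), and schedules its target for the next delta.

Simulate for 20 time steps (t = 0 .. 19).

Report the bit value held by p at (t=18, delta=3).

0

t0.Δ0 clk=0 p=0 q=0
t0.Δ1 clk=1 p=0 q=0
t0.Δ2 clk=1 p=1 q=0
t0.Δ3 clk=1 p=1 q=1
t1.Δ0 clk=1 p=1 q=1
t1.Δ1 clk=0 p=1 q=1
t2.Δ0 clk=0 p=1 q=1
t2.Δ1 clk=1 p=1 q=1
t2.Δ2 clk=1 p=0 q=1
t2.Δ3 clk=1 p=0 q=0
t3.Δ0 clk=1 p=0 q=0
t3.Δ1 clk=0 p=0 q=0
t4.Δ0 clk=0 p=0 q=0
t4.Δ1 clk=1 p=0 q=0
t4.Δ2 clk=1 p=1 q=0
t4.Δ3 clk=1 p=1 q=1
t5.Δ0 clk=1 p=1 q=1
t5.Δ1 clk=0 p=1 q=1
t6.Δ0 clk=0 p=1 q=1
t6.Δ1 clk=1 p=1 q=1
t6.Δ2 clk=1 p=0 q=1
t6.Δ3 clk=1 p=0 q=0
t7.Δ0 clk=1 p=0 q=0
t7.Δ1 clk=0 p=0 q=0
t8.Δ0 clk=0 p=0 q=0
t8.Δ1 clk=1 p=0 q=0
t8.Δ2 clk=1 p=1 q=0
t8.Δ3 clk=1 p=1 q=1
t9.Δ0 clk=1 p=1 q=1
t9.Δ1 clk=0 p=1 q=1
t10.Δ0 clk=0 p=1 q=1
t10.Δ1 clk=1 p=1 q=1
t10.Δ2 clk=1 p=0 q=1
t10.Δ3 clk=1 p=0 q=0
t11.Δ0 clk=1 p=0 q=0
t11.Δ1 clk=0 p=0 q=0
t12.Δ0 clk=0 p=0 q=0
t12.Δ1 clk=1 p=0 q=0
t12.Δ2 clk=1 p=1 q=0
t12.Δ3 clk=1 p=1 q=1
t13.Δ0 clk=1 p=1 q=1
t13.Δ1 clk=0 p=1 q=1
t14.Δ0 clk=0 p=1 q=1
t14.Δ1 clk=1 p=1 q=1
t14.Δ2 clk=1 p=0 q=1
t14.Δ3 clk=1 p=0 q=0
t15.Δ0 clk=1 p=0 q=0
t15.Δ1 clk=0 p=0 q=0
t16.Δ0 clk=0 p=0 q=0
t16.Δ1 clk=1 p=0 q=0
t16.Δ2 clk=1 p=1 q=0
t16.Δ3 clk=1 p=1 q=1
t17.Δ0 clk=1 p=1 q=1
t17.Δ1 clk=0 p=1 q=1
t18.Δ0 clk=0 p=1 q=1
t18.Δ1 clk=1 p=1 q=1
t18.Δ2 clk=1 p=0 q=1
t18.Δ3 clk=1 p=0 q=0
t19.Δ0 clk=1 p=0 q=0
t19.Δ1 clk=0 p=0 q=0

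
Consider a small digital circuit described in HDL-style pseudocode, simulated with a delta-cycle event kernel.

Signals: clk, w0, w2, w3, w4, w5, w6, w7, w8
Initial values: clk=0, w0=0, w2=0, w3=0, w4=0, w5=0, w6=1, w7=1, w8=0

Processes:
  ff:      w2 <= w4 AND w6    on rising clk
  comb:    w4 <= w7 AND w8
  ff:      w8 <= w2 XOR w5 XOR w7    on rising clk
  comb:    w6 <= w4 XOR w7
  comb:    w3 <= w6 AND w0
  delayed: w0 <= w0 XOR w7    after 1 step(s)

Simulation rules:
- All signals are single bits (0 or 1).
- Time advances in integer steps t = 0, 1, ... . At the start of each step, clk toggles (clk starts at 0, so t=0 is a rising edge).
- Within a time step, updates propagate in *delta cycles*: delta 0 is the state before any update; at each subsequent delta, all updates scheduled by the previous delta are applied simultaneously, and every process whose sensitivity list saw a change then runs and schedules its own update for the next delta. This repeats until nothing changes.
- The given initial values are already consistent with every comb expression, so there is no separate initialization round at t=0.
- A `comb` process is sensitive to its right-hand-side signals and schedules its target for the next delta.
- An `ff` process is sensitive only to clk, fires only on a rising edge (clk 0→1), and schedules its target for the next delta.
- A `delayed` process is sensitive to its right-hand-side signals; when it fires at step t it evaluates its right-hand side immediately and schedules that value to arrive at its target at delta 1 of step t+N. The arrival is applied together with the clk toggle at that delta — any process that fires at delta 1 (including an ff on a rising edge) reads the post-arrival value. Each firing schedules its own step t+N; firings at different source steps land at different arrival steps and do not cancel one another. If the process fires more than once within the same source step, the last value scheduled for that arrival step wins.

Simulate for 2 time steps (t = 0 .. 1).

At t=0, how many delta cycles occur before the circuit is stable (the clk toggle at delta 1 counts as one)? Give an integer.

t0.Δ0 w7=1 w5=0 w2=0 w4=0 clk=0 w8=0 w0=0 w6=1 w3=0
t0.Δ1 w7=1 w5=0 w2=0 w4=0 clk=1 w8=0 w0=0 w6=1 w3=0
t0.Δ2 w7=1 w5=0 w2=0 w4=0 clk=1 w8=1 w0=0 w6=1 w3=0
t0.Δ3 w7=1 w5=0 w2=0 w4=1 clk=1 w8=1 w0=0 w6=1 w3=0
t0.Δ4 w7=1 w5=0 w2=0 w4=1 clk=1 w8=1 w0=0 w6=0 w3=0
t1.Δ0 w7=1 w5=0 w2=0 w4=1 clk=1 w8=1 w0=0 w6=0 w3=0
t1.Δ1 w7=1 w5=0 w2=0 w4=1 clk=0 w8=1 w0=0 w6=0 w3=0

4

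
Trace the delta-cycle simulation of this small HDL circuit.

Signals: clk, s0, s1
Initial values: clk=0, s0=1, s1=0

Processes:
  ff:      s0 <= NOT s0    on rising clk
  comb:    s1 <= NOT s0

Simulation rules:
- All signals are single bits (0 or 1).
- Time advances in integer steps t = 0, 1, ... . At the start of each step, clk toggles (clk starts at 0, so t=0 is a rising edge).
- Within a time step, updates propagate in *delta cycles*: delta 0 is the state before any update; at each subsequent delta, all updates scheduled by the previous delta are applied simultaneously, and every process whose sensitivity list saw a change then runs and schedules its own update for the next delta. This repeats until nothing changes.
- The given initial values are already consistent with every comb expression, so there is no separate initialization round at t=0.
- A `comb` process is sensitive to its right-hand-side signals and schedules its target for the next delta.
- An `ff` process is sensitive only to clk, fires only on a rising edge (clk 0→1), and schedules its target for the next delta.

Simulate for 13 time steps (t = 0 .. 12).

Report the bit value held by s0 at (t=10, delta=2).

1

[bits: s0,s1,clk]
t=0: Δ0=100 Δ1=101 Δ2=001 Δ3=011 | 3Δ
t=1: Δ0=011 Δ1=010 | 1Δ
t=2: Δ0=010 Δ1=011 Δ2=111 Δ3=101 | 3Δ
t=3: Δ0=101 Δ1=100 | 1Δ
t=4: Δ0=100 Δ1=101 Δ2=001 Δ3=011 | 3Δ
t=5: Δ0=011 Δ1=010 | 1Δ
t=6: Δ0=010 Δ1=011 Δ2=111 Δ3=101 | 3Δ
t=7: Δ0=101 Δ1=100 | 1Δ
t=8: Δ0=100 Δ1=101 Δ2=001 Δ3=011 | 3Δ
t=9: Δ0=011 Δ1=010 | 1Δ
t=10: Δ0=010 Δ1=011 Δ2=111 Δ3=101 | 3Δ
t=11: Δ0=101 Δ1=100 | 1Δ
t=12: Δ0=100 Δ1=101 Δ2=001 Δ3=011 | 3Δ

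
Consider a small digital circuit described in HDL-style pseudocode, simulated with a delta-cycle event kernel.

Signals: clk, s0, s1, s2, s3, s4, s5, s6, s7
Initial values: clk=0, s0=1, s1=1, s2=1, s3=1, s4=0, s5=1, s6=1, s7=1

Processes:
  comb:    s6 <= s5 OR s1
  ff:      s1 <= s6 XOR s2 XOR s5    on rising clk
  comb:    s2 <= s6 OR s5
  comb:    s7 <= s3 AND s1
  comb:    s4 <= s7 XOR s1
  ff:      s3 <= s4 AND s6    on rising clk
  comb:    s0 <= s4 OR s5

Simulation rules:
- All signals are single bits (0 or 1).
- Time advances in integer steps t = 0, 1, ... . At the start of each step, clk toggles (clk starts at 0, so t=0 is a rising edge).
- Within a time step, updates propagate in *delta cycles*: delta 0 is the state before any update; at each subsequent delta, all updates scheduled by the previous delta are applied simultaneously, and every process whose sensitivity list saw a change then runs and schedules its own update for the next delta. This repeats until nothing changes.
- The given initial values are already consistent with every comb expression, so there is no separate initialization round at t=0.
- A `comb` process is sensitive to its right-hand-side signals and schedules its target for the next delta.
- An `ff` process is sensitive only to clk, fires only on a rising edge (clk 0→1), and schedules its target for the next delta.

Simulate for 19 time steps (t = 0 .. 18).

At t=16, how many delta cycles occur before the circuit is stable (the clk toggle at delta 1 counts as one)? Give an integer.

4

t0.Δ0 s3=1 s7=1 s2=1 s0=1 s4=0 s5=1 s1=1 clk=0 s6=1
t0.Δ1 s3=1 s7=1 s2=1 s0=1 s4=0 s5=1 s1=1 clk=1 s6=1
t0.Δ2 s3=0 s7=1 s2=1 s0=1 s4=0 s5=1 s1=1 clk=1 s6=1
t0.Δ3 s3=0 s7=0 s2=1 s0=1 s4=0 s5=1 s1=1 clk=1 s6=1
t0.Δ4 s3=0 s7=0 s2=1 s0=1 s4=1 s5=1 s1=1 clk=1 s6=1
t1.Δ0 s3=0 s7=0 s2=1 s0=1 s4=1 s5=1 s1=1 clk=1 s6=1
t1.Δ1 s3=0 s7=0 s2=1 s0=1 s4=1 s5=1 s1=1 clk=0 s6=1
t2.Δ0 s3=0 s7=0 s2=1 s0=1 s4=1 s5=1 s1=1 clk=0 s6=1
t2.Δ1 s3=0 s7=0 s2=1 s0=1 s4=1 s5=1 s1=1 clk=1 s6=1
t2.Δ2 s3=1 s7=0 s2=1 s0=1 s4=1 s5=1 s1=1 clk=1 s6=1
t2.Δ3 s3=1 s7=1 s2=1 s0=1 s4=1 s5=1 s1=1 clk=1 s6=1
t2.Δ4 s3=1 s7=1 s2=1 s0=1 s4=0 s5=1 s1=1 clk=1 s6=1
t3.Δ0 s3=1 s7=1 s2=1 s0=1 s4=0 s5=1 s1=1 clk=1 s6=1
t3.Δ1 s3=1 s7=1 s2=1 s0=1 s4=0 s5=1 s1=1 clk=0 s6=1
t4.Δ0 s3=1 s7=1 s2=1 s0=1 s4=0 s5=1 s1=1 clk=0 s6=1
t4.Δ1 s3=1 s7=1 s2=1 s0=1 s4=0 s5=1 s1=1 clk=1 s6=1
t4.Δ2 s3=0 s7=1 s2=1 s0=1 s4=0 s5=1 s1=1 clk=1 s6=1
t4.Δ3 s3=0 s7=0 s2=1 s0=1 s4=0 s5=1 s1=1 clk=1 s6=1
t4.Δ4 s3=0 s7=0 s2=1 s0=1 s4=1 s5=1 s1=1 clk=1 s6=1
t5.Δ0 s3=0 s7=0 s2=1 s0=1 s4=1 s5=1 s1=1 clk=1 s6=1
t5.Δ1 s3=0 s7=0 s2=1 s0=1 s4=1 s5=1 s1=1 clk=0 s6=1
t6.Δ0 s3=0 s7=0 s2=1 s0=1 s4=1 s5=1 s1=1 clk=0 s6=1
t6.Δ1 s3=0 s7=0 s2=1 s0=1 s4=1 s5=1 s1=1 clk=1 s6=1
t6.Δ2 s3=1 s7=0 s2=1 s0=1 s4=1 s5=1 s1=1 clk=1 s6=1
t6.Δ3 s3=1 s7=1 s2=1 s0=1 s4=1 s5=1 s1=1 clk=1 s6=1
t6.Δ4 s3=1 s7=1 s2=1 s0=1 s4=0 s5=1 s1=1 clk=1 s6=1
t7.Δ0 s3=1 s7=1 s2=1 s0=1 s4=0 s5=1 s1=1 clk=1 s6=1
t7.Δ1 s3=1 s7=1 s2=1 s0=1 s4=0 s5=1 s1=1 clk=0 s6=1
t8.Δ0 s3=1 s7=1 s2=1 s0=1 s4=0 s5=1 s1=1 clk=0 s6=1
t8.Δ1 s3=1 s7=1 s2=1 s0=1 s4=0 s5=1 s1=1 clk=1 s6=1
t8.Δ2 s3=0 s7=1 s2=1 s0=1 s4=0 s5=1 s1=1 clk=1 s6=1
t8.Δ3 s3=0 s7=0 s2=1 s0=1 s4=0 s5=1 s1=1 clk=1 s6=1
t8.Δ4 s3=0 s7=0 s2=1 s0=1 s4=1 s5=1 s1=1 clk=1 s6=1
t9.Δ0 s3=0 s7=0 s2=1 s0=1 s4=1 s5=1 s1=1 clk=1 s6=1
t9.Δ1 s3=0 s7=0 s2=1 s0=1 s4=1 s5=1 s1=1 clk=0 s6=1
t10.Δ0 s3=0 s7=0 s2=1 s0=1 s4=1 s5=1 s1=1 clk=0 s6=1
t10.Δ1 s3=0 s7=0 s2=1 s0=1 s4=1 s5=1 s1=1 clk=1 s6=1
t10.Δ2 s3=1 s7=0 s2=1 s0=1 s4=1 s5=1 s1=1 clk=1 s6=1
t10.Δ3 s3=1 s7=1 s2=1 s0=1 s4=1 s5=1 s1=1 clk=1 s6=1
t10.Δ4 s3=1 s7=1 s2=1 s0=1 s4=0 s5=1 s1=1 clk=1 s6=1
t11.Δ0 s3=1 s7=1 s2=1 s0=1 s4=0 s5=1 s1=1 clk=1 s6=1
t11.Δ1 s3=1 s7=1 s2=1 s0=1 s4=0 s5=1 s1=1 clk=0 s6=1
t12.Δ0 s3=1 s7=1 s2=1 s0=1 s4=0 s5=1 s1=1 clk=0 s6=1
t12.Δ1 s3=1 s7=1 s2=1 s0=1 s4=0 s5=1 s1=1 clk=1 s6=1
t12.Δ2 s3=0 s7=1 s2=1 s0=1 s4=0 s5=1 s1=1 clk=1 s6=1
t12.Δ3 s3=0 s7=0 s2=1 s0=1 s4=0 s5=1 s1=1 clk=1 s6=1
t12.Δ4 s3=0 s7=0 s2=1 s0=1 s4=1 s5=1 s1=1 clk=1 s6=1
t13.Δ0 s3=0 s7=0 s2=1 s0=1 s4=1 s5=1 s1=1 clk=1 s6=1
t13.Δ1 s3=0 s7=0 s2=1 s0=1 s4=1 s5=1 s1=1 clk=0 s6=1
t14.Δ0 s3=0 s7=0 s2=1 s0=1 s4=1 s5=1 s1=1 clk=0 s6=1
t14.Δ1 s3=0 s7=0 s2=1 s0=1 s4=1 s5=1 s1=1 clk=1 s6=1
t14.Δ2 s3=1 s7=0 s2=1 s0=1 s4=1 s5=1 s1=1 clk=1 s6=1
t14.Δ3 s3=1 s7=1 s2=1 s0=1 s4=1 s5=1 s1=1 clk=1 s6=1
t14.Δ4 s3=1 s7=1 s2=1 s0=1 s4=0 s5=1 s1=1 clk=1 s6=1
t15.Δ0 s3=1 s7=1 s2=1 s0=1 s4=0 s5=1 s1=1 clk=1 s6=1
t15.Δ1 s3=1 s7=1 s2=1 s0=1 s4=0 s5=1 s1=1 clk=0 s6=1
t16.Δ0 s3=1 s7=1 s2=1 s0=1 s4=0 s5=1 s1=1 clk=0 s6=1
t16.Δ1 s3=1 s7=1 s2=1 s0=1 s4=0 s5=1 s1=1 clk=1 s6=1
t16.Δ2 s3=0 s7=1 s2=1 s0=1 s4=0 s5=1 s1=1 clk=1 s6=1
t16.Δ3 s3=0 s7=0 s2=1 s0=1 s4=0 s5=1 s1=1 clk=1 s6=1
t16.Δ4 s3=0 s7=0 s2=1 s0=1 s4=1 s5=1 s1=1 clk=1 s6=1
t17.Δ0 s3=0 s7=0 s2=1 s0=1 s4=1 s5=1 s1=1 clk=1 s6=1
t17.Δ1 s3=0 s7=0 s2=1 s0=1 s4=1 s5=1 s1=1 clk=0 s6=1
t18.Δ0 s3=0 s7=0 s2=1 s0=1 s4=1 s5=1 s1=1 clk=0 s6=1
t18.Δ1 s3=0 s7=0 s2=1 s0=1 s4=1 s5=1 s1=1 clk=1 s6=1
t18.Δ2 s3=1 s7=0 s2=1 s0=1 s4=1 s5=1 s1=1 clk=1 s6=1
t18.Δ3 s3=1 s7=1 s2=1 s0=1 s4=1 s5=1 s1=1 clk=1 s6=1
t18.Δ4 s3=1 s7=1 s2=1 s0=1 s4=0 s5=1 s1=1 clk=1 s6=1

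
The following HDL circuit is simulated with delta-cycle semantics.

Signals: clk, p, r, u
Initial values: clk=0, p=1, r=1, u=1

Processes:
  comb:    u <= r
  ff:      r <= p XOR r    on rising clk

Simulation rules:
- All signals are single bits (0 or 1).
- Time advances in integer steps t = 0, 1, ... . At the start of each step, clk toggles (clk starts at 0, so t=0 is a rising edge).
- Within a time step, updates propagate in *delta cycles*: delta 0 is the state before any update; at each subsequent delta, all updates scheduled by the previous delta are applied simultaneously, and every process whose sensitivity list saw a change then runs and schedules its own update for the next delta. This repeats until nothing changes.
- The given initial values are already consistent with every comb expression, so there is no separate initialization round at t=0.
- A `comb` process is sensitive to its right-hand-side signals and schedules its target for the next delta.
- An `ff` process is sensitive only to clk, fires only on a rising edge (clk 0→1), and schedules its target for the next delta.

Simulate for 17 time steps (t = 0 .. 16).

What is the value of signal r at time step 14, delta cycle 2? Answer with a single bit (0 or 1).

t=0 Δ0: clk=0 r=1 u=1 p=1
  Δ1: clk:0→1
  Δ2: r:1→0
  Δ3: u:1→0
  (3Δ to stable)
t=1 Δ0: clk=1 r=0 u=0 p=1
  Δ1: clk:1→0
  (1Δ to stable)
t=2 Δ0: clk=0 r=0 u=0 p=1
  Δ1: clk:0→1
  Δ2: r:0→1
  Δ3: u:0→1
  (3Δ to stable)
t=3 Δ0: clk=1 r=1 u=1 p=1
  Δ1: clk:1→0
  (1Δ to stable)
t=4 Δ0: clk=0 r=1 u=1 p=1
  Δ1: clk:0→1
  Δ2: r:1→0
  Δ3: u:1→0
  (3Δ to stable)
t=5 Δ0: clk=1 r=0 u=0 p=1
  Δ1: clk:1→0
  (1Δ to stable)
t=6 Δ0: clk=0 r=0 u=0 p=1
  Δ1: clk:0→1
  Δ2: r:0→1
  Δ3: u:0→1
  (3Δ to stable)
t=7 Δ0: clk=1 r=1 u=1 p=1
  Δ1: clk:1→0
  (1Δ to stable)
t=8 Δ0: clk=0 r=1 u=1 p=1
  Δ1: clk:0→1
  Δ2: r:1→0
  Δ3: u:1→0
  (3Δ to stable)
t=9 Δ0: clk=1 r=0 u=0 p=1
  Δ1: clk:1→0
  (1Δ to stable)
t=10 Δ0: clk=0 r=0 u=0 p=1
  Δ1: clk:0→1
  Δ2: r:0→1
  Δ3: u:0→1
  (3Δ to stable)
t=11 Δ0: clk=1 r=1 u=1 p=1
  Δ1: clk:1→0
  (1Δ to stable)
t=12 Δ0: clk=0 r=1 u=1 p=1
  Δ1: clk:0→1
  Δ2: r:1→0
  Δ3: u:1→0
  (3Δ to stable)
t=13 Δ0: clk=1 r=0 u=0 p=1
  Δ1: clk:1→0
  (1Δ to stable)
t=14 Δ0: clk=0 r=0 u=0 p=1
  Δ1: clk:0→1
  Δ2: r:0→1
  Δ3: u:0→1
  (3Δ to stable)
t=15 Δ0: clk=1 r=1 u=1 p=1
  Δ1: clk:1→0
  (1Δ to stable)
t=16 Δ0: clk=0 r=1 u=1 p=1
  Δ1: clk:0→1
  Δ2: r:1→0
  Δ3: u:1→0
  (3Δ to stable)

1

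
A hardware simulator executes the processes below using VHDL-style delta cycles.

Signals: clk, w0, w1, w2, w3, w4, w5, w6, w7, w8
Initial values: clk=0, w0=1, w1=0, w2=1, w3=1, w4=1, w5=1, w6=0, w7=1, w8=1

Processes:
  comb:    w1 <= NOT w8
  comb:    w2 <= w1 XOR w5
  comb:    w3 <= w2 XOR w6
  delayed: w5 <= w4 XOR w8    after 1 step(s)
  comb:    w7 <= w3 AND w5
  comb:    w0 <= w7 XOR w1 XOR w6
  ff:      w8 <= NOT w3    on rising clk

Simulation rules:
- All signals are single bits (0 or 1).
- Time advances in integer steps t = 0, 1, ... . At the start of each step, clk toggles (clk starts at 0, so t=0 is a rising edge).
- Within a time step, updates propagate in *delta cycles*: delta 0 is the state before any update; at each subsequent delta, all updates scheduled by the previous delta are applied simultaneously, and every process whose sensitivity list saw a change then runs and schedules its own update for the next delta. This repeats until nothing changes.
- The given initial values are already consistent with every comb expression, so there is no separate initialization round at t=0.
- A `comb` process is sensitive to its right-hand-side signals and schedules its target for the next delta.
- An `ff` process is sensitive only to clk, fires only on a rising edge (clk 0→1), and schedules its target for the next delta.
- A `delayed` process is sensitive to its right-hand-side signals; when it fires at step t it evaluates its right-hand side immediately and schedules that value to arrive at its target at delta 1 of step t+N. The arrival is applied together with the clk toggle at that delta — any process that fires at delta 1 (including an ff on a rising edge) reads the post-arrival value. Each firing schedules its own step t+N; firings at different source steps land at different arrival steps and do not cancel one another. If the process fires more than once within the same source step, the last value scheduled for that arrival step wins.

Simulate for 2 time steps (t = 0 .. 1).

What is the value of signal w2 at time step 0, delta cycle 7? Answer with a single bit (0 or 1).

t=0 Δ0: w5=1 w7=1 w1=0 w2=1 w4=1 clk=0 w8=1 w3=1 w6=0 w0=1
  Δ1: clk:0→1
  Δ2: w8:1→0
  Δ3: w1:0→1
  Δ4: w2:1→0, w0:1→0
  Δ5: w3:1→0
  Δ6: w7:1→0
  Δ7: w0:0→1
  (7Δ to stable)
t=1 Δ0: w5=1 w7=0 w1=1 w2=0 w4=1 clk=1 w8=0 w3=0 w6=0 w0=1
  Δ1: clk:1→0
  (1Δ to stable)

0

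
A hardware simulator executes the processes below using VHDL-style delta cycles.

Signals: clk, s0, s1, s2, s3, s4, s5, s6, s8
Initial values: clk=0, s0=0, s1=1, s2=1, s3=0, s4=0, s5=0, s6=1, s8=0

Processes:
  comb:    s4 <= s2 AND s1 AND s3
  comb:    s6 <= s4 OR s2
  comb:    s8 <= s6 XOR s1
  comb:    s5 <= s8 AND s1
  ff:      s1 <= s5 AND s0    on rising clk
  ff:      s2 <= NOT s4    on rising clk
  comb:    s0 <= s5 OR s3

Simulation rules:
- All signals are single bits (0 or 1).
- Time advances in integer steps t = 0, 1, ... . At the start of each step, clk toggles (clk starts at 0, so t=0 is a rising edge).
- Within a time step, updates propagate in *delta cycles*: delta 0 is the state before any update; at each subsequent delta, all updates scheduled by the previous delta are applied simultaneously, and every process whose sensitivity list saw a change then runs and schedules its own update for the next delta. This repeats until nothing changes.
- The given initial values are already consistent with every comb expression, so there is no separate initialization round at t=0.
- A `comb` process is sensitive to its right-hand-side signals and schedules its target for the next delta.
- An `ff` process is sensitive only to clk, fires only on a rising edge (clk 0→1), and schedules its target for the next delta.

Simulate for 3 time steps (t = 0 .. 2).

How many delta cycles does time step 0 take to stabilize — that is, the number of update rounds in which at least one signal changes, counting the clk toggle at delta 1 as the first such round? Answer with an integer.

3

t=0 Δ0: s8=0 s0=0 s4=0 s2=1 s3=0 s6=1 s1=1 s5=0 clk=0
  Δ1: clk:0→1
  Δ2: s1:1→0
  Δ3: s8:0→1
  (3Δ to stable)
t=1 Δ0: s8=1 s0=0 s4=0 s2=1 s3=0 s6=1 s1=0 s5=0 clk=1
  Δ1: clk:1→0
  (1Δ to stable)
t=2 Δ0: s8=1 s0=0 s4=0 s2=1 s3=0 s6=1 s1=0 s5=0 clk=0
  Δ1: clk:0→1
  (1Δ to stable)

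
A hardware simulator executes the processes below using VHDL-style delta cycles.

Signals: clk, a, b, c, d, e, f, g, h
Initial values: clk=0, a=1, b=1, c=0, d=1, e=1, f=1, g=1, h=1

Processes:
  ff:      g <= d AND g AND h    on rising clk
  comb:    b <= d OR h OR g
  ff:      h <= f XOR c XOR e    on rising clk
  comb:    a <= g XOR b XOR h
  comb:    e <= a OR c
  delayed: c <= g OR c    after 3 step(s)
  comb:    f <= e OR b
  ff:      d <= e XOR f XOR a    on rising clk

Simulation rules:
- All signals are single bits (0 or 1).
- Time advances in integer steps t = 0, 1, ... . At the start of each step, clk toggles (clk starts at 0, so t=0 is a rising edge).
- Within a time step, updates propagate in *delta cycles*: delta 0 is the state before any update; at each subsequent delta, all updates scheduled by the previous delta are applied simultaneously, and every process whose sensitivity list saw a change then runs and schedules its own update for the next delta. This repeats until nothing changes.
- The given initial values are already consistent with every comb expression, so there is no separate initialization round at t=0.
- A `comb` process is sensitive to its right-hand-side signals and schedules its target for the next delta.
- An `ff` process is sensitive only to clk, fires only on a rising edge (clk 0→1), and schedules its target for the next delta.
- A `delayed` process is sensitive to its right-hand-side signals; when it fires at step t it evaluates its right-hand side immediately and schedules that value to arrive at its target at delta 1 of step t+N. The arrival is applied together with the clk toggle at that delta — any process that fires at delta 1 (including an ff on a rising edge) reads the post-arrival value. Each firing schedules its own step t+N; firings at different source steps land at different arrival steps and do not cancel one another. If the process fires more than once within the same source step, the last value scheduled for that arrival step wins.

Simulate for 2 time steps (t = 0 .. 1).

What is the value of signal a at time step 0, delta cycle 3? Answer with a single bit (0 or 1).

t=0 Δ0: clk=0 f=1 c=0 b=1 e=1 g=1 d=1 h=1 a=1
  Δ1: clk:0→1
  Δ2: h:1→0
  Δ3: a:1→0
  Δ4: e:1→0
  (4Δ to stable)
t=1 Δ0: clk=1 f=1 c=0 b=1 e=0 g=1 d=1 h=0 a=0
  Δ1: clk:1→0
  (1Δ to stable)

0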